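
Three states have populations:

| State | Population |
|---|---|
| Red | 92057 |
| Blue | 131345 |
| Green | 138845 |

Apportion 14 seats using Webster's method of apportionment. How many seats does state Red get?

Standard divisor 362247/14 ≈ 25874.786; standard quotas: Red 3.558, Blue 5.076, Green 5.366.
Rounding to the nearest integer gives Red 4, Blue 5, Green 5 — total 14, matching the house size, so no adjustment is needed.
Red receives 4.

4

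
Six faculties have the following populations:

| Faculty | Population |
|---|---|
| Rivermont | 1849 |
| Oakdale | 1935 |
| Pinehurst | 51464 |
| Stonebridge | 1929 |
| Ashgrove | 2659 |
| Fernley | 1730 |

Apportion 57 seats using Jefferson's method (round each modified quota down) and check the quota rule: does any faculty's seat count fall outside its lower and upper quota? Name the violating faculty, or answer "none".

Pinehurst

Standard quotas: Rivermont 1.712, Oakdale 1.791, Pinehurst 47.647, Stonebridge 1.786, Ashgrove 2.462, Fernley 1.602.
Jefferson allocation: Rivermont 1, Oakdale 1, Pinehurst 51, Stonebridge 1, Ashgrove 2, Fernley 1.
Pinehurst has quota 47.647 (lower 47, upper 48) but receives 51 — outside the quota interval.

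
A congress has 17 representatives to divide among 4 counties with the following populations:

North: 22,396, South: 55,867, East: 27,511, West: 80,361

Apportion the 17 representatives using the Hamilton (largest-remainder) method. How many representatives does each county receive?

North=2, South=5, East=3, West=7

Standard divisor: 186135 ÷ 17 ≈ 10949.118.
Standard quotas: North 2.0455, South 5.1024, East 2.5126, West 7.3395.
Lower quotas: North 2, South 5, East 2, West 7 (sum 16, leaving 1 seat).
Remainders in descending order: East 0.5126, West 0.3395, South 0.1024, North 0.0455.
The surplus seat goes to East.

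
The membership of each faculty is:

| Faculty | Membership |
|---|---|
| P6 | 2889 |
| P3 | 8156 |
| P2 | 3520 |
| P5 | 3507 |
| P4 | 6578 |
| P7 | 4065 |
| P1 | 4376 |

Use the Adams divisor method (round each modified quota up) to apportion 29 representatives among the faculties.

P6: 3; P3: 7; P2: 3; P5: 3; P4: 5; P7: 4; P1: 4

Standard divisor 33091/29 ≈ 1141.069; standard quotas: P6 2.532, P3 7.148, P2 3.085, P5 3.073, P4 5.765, P7 3.562, P1 3.835.
Rounding up gives 3, 8, 4, 4, 6, 4, 4 = 33 seats, so the divisor must be adjusted.
With modified divisor 1340: modified quotas P6 2.156, P3 6.087, P2 2.627, P5 2.617, P4 4.909, P7 3.034, P1 3.266.
Rounding up: P6 3, P3 7, P2 3, P5 3, P4 5, P7 4, P1 4 (total 29).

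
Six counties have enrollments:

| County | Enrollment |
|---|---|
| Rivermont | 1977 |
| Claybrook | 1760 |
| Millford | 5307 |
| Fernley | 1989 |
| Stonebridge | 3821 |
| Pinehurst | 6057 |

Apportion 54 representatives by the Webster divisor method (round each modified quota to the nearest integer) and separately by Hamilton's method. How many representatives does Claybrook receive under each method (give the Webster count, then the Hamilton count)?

Webster: Rivermont 5, Claybrook 5, Millford 14, Fernley 5, Stonebridge 10, Pinehurst 15.
Hamilton: Rivermont 5, Claybrook 4, Millford 14, Fernley 5, Stonebridge 10, Pinehurst 16.
Claybrook gets 5 under Webster and 4 under Hamilton.

5 and 4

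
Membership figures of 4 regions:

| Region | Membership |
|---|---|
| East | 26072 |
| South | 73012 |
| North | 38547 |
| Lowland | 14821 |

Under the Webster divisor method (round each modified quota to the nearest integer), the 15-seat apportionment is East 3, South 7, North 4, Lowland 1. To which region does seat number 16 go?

Priority for the next seat is population ÷ (current seats + 0.5).
Priorities: East 7449.143, South 9734.933, North 8566.000, Lowland 9880.667.
Highest priority: Lowland.

Lowland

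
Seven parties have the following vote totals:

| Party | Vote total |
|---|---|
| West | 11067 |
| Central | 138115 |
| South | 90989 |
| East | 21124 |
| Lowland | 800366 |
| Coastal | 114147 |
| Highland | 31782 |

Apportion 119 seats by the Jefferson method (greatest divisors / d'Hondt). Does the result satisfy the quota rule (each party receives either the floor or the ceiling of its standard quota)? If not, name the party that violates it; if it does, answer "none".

Standard quotas: West 1.091, Central 13.610, South 8.966, East 2.082, Lowland 78.871, Coastal 11.248, Highland 3.132.
Jefferson allocation: West 1, Central 13, South 9, East 2, Lowland 80, Coastal 11, Highland 3.
Lowland has quota 78.871 (lower 78, upper 79) but receives 80 — outside the quota interval.

Lowland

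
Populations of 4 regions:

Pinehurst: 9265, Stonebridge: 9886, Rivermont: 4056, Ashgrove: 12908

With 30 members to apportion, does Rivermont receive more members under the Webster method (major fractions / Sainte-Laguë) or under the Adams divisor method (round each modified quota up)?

Webster: Pinehurst 8, Stonebridge 8, Rivermont 3, Ashgrove 11.
Adams: Pinehurst 8, Stonebridge 8, Rivermont 4, Ashgrove 10.
Rivermont gets 3 under Webster and 4 under Adams.

Adams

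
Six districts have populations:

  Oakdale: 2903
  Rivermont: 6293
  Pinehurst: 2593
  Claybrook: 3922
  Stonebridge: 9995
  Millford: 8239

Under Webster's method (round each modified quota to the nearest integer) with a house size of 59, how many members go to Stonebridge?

17

Standard divisor 33945/59 ≈ 575.339; standard quotas: Oakdale 5.046, Rivermont 10.938, Pinehurst 4.507, Claybrook 6.817, Stonebridge 17.372, Millford 14.320.
Rounding to the nearest integer gives Oakdale 5, Rivermont 11, Pinehurst 5, Claybrook 7, Stonebridge 17, Millford 14 — total 59, matching the house size, so no adjustment is needed.
Stonebridge receives 17.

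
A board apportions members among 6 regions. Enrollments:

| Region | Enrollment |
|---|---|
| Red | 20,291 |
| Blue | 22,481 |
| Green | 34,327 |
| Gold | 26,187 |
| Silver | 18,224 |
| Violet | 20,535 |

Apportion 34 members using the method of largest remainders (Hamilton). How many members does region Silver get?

The standard divisor is 142045/34 ≈ 4177.794.
Standard quotas: Red 4.8569, Blue 5.3811, Green 8.2165, Gold 6.2681, Silver 4.3621, Violet 4.9153.
Lower quotas: Red 4, Blue 5, Green 8, Gold 6, Silver 4, Violet 4 (sum 31, leaving 3 seats).
Remainders in descending order: Violet 0.9153, Red 0.8569, Blue 0.3811, Silver 0.3621, Gold 0.2681, Green 0.2165.
Largest remainders: Violet, Red, Blue receive the extra seats.
Silver receives 4.

4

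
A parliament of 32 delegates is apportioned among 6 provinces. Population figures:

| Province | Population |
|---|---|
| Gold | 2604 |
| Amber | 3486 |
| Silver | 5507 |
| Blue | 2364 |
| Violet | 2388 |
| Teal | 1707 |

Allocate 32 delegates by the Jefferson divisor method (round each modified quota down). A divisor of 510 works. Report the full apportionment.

With modified divisor 510: modified quotas Gold 5.106, Amber 6.835, Silver 10.798, Blue 4.635, Violet 4.682, Teal 3.347.
Rounding down: Gold 5, Amber 6, Silver 10, Blue 4, Violet 4, Teal 3 (total 32).

Gold 5; Amber 6; Silver 10; Blue 4; Violet 4; Teal 3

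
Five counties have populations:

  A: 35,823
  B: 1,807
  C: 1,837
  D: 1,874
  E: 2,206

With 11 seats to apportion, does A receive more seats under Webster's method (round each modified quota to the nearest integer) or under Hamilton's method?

Webster

Webster: A 10, B 0, C 0, D 0, E 1.
Hamilton: A 9, B 0, C 0, D 1, E 1.
A gets 10 under Webster and 9 under Hamilton.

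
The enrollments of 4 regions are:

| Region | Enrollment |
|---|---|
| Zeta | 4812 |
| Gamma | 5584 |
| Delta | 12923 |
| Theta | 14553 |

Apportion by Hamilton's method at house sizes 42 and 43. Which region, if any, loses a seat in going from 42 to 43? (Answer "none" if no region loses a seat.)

Zeta

At 42 seats: Zeta 6, Gamma 6, Delta 14, Theta 16.
At 43 seats: Zeta 5, Gamma 6, Delta 15, Theta 17.
Zeta drops from 6 to 5.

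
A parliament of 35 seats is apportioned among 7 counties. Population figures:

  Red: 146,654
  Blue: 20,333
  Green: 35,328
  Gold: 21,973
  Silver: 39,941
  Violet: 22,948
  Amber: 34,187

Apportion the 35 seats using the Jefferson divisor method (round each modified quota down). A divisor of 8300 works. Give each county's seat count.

Red: 17, Blue: 2, Green: 4, Gold: 2, Silver: 4, Violet: 2, Amber: 4

With modified divisor 8300: modified quotas Red 17.669, Blue 2.450, Green 4.256, Gold 2.647, Silver 4.812, Violet 2.765, Amber 4.119.
Rounding down: Red 17, Blue 2, Green 4, Gold 2, Silver 4, Violet 2, Amber 4 (total 35).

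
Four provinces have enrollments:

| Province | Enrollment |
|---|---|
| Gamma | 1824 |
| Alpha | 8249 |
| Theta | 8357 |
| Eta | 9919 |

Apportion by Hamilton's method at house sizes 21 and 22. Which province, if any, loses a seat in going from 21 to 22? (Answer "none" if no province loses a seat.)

At 21 seats: Gamma 2, Alpha 6, Theta 6, Eta 7.
At 22 seats: Gamma 1, Alpha 6, Theta 7, Eta 8.
Gamma drops from 2 to 1.

Gamma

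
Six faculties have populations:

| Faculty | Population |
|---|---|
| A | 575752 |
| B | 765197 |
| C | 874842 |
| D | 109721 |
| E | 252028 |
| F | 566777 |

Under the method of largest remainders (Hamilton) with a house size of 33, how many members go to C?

9

Total 3144317; standard divisor 3144317/33 ≈ 95282.333.
Standard quotas: A 6.0426, B 8.0308, C 9.1816, D 1.1515, E 2.6451, F 5.9484.
Lower quotas: A 6, B 8, C 9, D 1, E 2, F 5 (sum 31, leaving 2 seats).
Remainders in descending order: F 0.9484, E 0.6451, C 0.1816, D 0.1515, A 0.0426, B 0.0308.
Largest remainders: F, E receive the extra seats.
C receives 9.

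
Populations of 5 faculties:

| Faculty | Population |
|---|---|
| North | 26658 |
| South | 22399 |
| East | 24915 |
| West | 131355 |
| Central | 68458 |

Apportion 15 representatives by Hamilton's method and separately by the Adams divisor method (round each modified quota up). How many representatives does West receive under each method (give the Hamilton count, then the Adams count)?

7 and 6

Hamilton: North 2, South 1, East 1, West 7, Central 4.
Adams: North 2, South 1, East 2, West 6, Central 4.
West gets 7 under Hamilton and 6 under Adams.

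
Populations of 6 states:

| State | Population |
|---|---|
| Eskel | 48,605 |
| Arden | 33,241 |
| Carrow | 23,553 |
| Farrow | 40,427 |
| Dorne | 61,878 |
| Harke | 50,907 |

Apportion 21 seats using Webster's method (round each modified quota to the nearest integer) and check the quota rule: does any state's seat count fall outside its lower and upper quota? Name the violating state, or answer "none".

Standard quotas: Eskel 3.947, Arden 2.699, Carrow 1.913, Farrow 3.283, Dorne 5.025, Harke 4.134.
Webster allocation: Eskel 4, Arden 3, Carrow 2, Farrow 3, Dorne 5, Harke 4.
Every allocation lies between the lower and upper quota.

none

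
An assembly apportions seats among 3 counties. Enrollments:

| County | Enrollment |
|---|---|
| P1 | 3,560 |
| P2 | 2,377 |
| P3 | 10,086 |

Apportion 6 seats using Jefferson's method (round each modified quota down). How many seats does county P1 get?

1

Standard divisor 16023/6 ≈ 2670.5; standard quotas: P1 1.333, P2 0.890, P3 3.777.
Rounding down gives 1, 0, 3 = 4 seats, so the divisor must be adjusted.
With modified divisor 2200: modified quotas P1 1.618, P2 1.080, P3 4.585.
Rounding down: P1 1, P2 1, P3 4 (total 6).
P1 receives 1.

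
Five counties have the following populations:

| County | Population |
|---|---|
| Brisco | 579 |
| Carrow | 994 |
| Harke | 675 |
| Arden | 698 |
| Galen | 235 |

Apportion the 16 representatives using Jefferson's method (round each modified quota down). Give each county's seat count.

Brisco: 3; Carrow: 5; Harke: 3; Arden: 4; Galen: 1

Standard divisor 3181/16 ≈ 198.812; standard quotas: Brisco 2.912, Carrow 5.000, Harke 3.395, Arden 3.511, Galen 1.182.
Rounding down gives 2, 4, 3, 3, 1 = 13 seats, so the divisor must be adjusted.
With modified divisor 170: modified quotas Brisco 3.406, Carrow 5.847, Harke 3.971, Arden 4.106, Galen 1.382.
Rounding down: Brisco 3, Carrow 5, Harke 3, Arden 4, Galen 1 (total 16).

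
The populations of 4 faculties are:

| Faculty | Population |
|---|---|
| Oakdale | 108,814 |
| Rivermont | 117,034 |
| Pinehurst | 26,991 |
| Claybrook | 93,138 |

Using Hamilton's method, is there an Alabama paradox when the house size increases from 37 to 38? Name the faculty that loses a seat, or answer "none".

none

At 37 seats: Oakdale 12, Rivermont 12, Pinehurst 3, Claybrook 10.
At 38 seats: Oakdale 12, Rivermont 13, Pinehurst 3, Claybrook 10.
No faculty's allocation decreased.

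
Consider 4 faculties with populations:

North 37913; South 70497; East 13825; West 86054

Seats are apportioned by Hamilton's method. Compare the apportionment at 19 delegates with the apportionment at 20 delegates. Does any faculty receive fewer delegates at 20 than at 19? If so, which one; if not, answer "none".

none

At 19 seats: North 4, South 6, East 1, West 8.
At 20 seats: North 4, South 7, East 1, West 8.
No faculty's allocation decreased.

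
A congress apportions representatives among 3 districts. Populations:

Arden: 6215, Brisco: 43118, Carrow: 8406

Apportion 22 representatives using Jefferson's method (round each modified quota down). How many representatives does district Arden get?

2

Standard divisor 57739/22 ≈ 2624.5; standard quotas: Arden 2.368, Brisco 16.429, Carrow 3.203.
Rounding down gives 2, 16, 3 = 21 seats, so the divisor must be adjusted.
With modified divisor 2500: modified quotas Arden 2.486, Brisco 17.247, Carrow 3.362.
Rounding down: Arden 2, Brisco 17, Carrow 3 (total 22).
Arden receives 2.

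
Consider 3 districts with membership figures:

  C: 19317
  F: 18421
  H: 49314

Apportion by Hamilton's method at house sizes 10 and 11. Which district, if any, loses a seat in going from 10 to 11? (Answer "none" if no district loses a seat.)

At 10 seats: C 2, F 2, H 6.
At 11 seats: C 3, F 2, H 6.
No district's allocation decreased.

none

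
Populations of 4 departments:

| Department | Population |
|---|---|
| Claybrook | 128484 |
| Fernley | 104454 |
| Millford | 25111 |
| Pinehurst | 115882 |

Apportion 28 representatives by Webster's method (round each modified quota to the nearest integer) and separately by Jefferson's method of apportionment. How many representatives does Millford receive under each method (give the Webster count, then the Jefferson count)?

2 and 1

Webster: Claybrook 9, Fernley 8, Millford 2, Pinehurst 9.
Jefferson: Claybrook 10, Fernley 8, Millford 1, Pinehurst 9.
Millford gets 2 under Webster and 1 under Jefferson.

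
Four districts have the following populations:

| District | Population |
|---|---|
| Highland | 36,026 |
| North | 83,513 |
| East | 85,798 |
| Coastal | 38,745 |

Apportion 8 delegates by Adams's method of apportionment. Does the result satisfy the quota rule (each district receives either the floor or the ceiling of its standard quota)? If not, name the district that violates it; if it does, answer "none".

none

Standard quotas: Highland 1.181, North 2.737, East 2.812, Coastal 1.270.
Adams allocation: Highland 1, North 3, East 3, Coastal 1.
Every allocation lies between the lower and upper quota.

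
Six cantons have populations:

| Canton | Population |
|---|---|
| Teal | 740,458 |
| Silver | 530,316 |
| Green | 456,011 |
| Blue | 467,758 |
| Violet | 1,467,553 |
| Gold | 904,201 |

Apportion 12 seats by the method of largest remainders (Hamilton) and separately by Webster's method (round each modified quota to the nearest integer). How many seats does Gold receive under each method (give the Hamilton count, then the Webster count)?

2 and 3

Hamilton: Teal 2, Silver 2, Green 1, Blue 1, Violet 4, Gold 2.
Webster: Teal 2, Silver 1, Green 1, Blue 1, Violet 4, Gold 3.
Gold gets 2 under Hamilton and 3 under Webster.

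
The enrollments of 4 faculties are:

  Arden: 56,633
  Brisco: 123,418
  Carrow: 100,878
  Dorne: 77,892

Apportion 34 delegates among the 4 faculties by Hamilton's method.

Arden: 5, Brisco: 12, Carrow: 10, Dorne: 7

The standard divisor is 358821/34 ≈ 10553.559.
Standard quotas: Arden 5.3662, Brisco 11.6944, Carrow 9.5587, Dorne 7.3806.
Lower quotas: Arden 5, Brisco 11, Carrow 9, Dorne 7 (sum 32, leaving 2 seats).
Remainders in descending order: Brisco 0.6944, Carrow 0.5587, Dorne 0.3806, Arden 0.3662.
The surplus seats go to Brisco, Carrow.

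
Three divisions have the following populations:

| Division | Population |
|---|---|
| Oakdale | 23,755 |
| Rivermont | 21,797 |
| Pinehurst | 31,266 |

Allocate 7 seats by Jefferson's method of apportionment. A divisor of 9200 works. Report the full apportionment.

With modified divisor 9200: modified quotas Oakdale 2.582, Rivermont 2.369, Pinehurst 3.398.
Rounding down: Oakdale 2, Rivermont 2, Pinehurst 3 (total 7).

Oakdale 2, Rivermont 2, Pinehurst 3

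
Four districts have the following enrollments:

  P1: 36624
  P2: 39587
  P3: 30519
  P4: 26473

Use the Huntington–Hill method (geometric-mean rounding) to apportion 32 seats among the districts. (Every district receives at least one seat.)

P1=9; P2=10; P3=7; P4=6

With divisor 4129: modified quotas P1 8.870, P2 9.588, P3 7.391, P4 6.411.
Geometric-mean thresholds: P1 √(8·9)=8.485, P2 √(9·10)=9.487, P3 √(7·8)=7.483, P4 √(6·7)=6.481.
Each quota rounded against its threshold gives P1 9, P2 10, P3 7, P4 6 (total 32).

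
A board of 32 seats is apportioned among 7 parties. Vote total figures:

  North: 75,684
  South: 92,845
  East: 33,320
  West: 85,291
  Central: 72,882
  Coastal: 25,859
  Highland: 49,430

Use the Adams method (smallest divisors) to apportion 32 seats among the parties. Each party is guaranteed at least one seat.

Standard divisor 435311/32 ≈ 13603.469; standard quotas: North 5.564, South 6.825, East 2.449, West 6.270, Central 5.358, Coastal 1.901, Highland 3.634.
Rounding up gives 6, 7, 3, 7, 6, 2, 4 = 35 seats, so the divisor must be adjusted.
With modified divisor 15300: modified quotas North 4.947, South 6.068, East 2.178, West 5.575, Central 4.764, Coastal 1.690, Highland 3.231.
Rounding up: North 5, South 7, East 3, West 6, Central 5, Coastal 2, Highland 4 (total 32).

North=5, South=7, East=3, West=6, Central=5, Coastal=2, Highland=4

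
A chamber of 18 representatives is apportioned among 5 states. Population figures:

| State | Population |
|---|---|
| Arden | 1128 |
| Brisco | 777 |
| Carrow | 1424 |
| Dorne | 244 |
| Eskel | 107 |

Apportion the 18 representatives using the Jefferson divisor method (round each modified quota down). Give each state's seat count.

Arden=6; Brisco=4; Carrow=7; Dorne=1; Eskel=0

Standard divisor 3680/18 ≈ 204.444; standard quotas: Arden 5.517, Brisco 3.801, Carrow 6.965, Dorne 1.193, Eskel 0.523.
Rounding down gives 5, 3, 6, 1, 0 = 15 seats, so the divisor must be adjusted.
With modified divisor 180: modified quotas Arden 6.267, Brisco 4.317, Carrow 7.911, Dorne 1.356, Eskel 0.594.
Rounding down: Arden 6, Brisco 4, Carrow 7, Dorne 1, Eskel 0 (total 18).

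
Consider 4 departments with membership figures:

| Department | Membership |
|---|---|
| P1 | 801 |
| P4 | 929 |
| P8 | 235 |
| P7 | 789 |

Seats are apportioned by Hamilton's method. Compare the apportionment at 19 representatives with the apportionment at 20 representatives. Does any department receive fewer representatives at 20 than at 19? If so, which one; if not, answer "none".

At 19 seats: P1 6, P4 6, P8 2, P7 5.
At 20 seats: P1 6, P4 7, P8 1, P7 6.
P8 drops from 2 to 1.

P8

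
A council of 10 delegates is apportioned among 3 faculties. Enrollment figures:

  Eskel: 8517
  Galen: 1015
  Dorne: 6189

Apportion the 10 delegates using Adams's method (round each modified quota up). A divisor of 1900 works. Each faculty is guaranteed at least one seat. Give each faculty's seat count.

With modified divisor 1900: modified quotas Eskel 4.483, Galen 0.534, Dorne 3.257.
Rounding up: Eskel 5, Galen 1, Dorne 4 (total 10).

Eskel 5, Galen 1, Dorne 4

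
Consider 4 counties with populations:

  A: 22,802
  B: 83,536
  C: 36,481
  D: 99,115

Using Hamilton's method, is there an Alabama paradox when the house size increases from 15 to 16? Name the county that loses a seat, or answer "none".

A

At 15 seats: A 2, B 5, C 2, D 6.
At 16 seats: A 1, B 6, C 2, D 7.
A drops from 2 to 1.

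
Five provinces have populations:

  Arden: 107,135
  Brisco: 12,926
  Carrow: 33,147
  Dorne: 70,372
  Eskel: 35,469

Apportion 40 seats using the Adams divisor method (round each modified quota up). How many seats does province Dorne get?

11

Standard divisor 259049/40 ≈ 6476.225; standard quotas: Arden 16.543, Brisco 1.996, Carrow 5.118, Dorne 10.866, Eskel 5.477.
Rounding up gives 17, 2, 6, 11, 6 = 42 seats, so the divisor must be adjusted.
With modified divisor 6900: modified quotas Arden 15.527, Brisco 1.873, Carrow 4.804, Dorne 10.199, Eskel 5.140.
Rounding up: Arden 16, Brisco 2, Carrow 5, Dorne 11, Eskel 6 (total 40).
Dorne receives 11.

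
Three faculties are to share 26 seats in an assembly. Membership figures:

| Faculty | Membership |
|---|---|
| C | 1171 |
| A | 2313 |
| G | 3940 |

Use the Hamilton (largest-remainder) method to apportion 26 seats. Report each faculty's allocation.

C=4, A=8, G=14

The standard divisor is 7424/26 ≈ 285.538.
Standard quotas: C 4.101, A 8.100, G 13.798.
Lower quotas: C 4, A 8, G 13 (sum 25, leaving 1 seat).
Remainders in descending order: G 0.798, C 0.101, A 0.100.
Largest remainder: G receives the extra seat.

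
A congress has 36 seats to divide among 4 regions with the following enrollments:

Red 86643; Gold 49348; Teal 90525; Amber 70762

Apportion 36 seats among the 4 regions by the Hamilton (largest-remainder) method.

The standard divisor is 297278/36 ≈ 8257.722.
Standard quotas: Red 10.4924, Gold 5.9760, Teal 10.9625, Amber 8.5692.
Lower quotas: Red 10, Gold 5, Teal 10, Amber 8 (sum 33, leaving 3 seats).
Remainders in descending order: Gold 0.9760, Teal 0.9625, Amber 0.5692, Red 0.4924.
The surplus seats go to Gold, Teal, Amber.

Red: 10, Gold: 6, Teal: 11, Amber: 9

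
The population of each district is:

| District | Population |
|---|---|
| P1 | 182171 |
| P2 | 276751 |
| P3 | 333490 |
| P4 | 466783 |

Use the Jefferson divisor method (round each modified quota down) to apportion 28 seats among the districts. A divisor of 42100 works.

P1 4, P2 6, P3 7, P4 11

With modified divisor 42100: modified quotas P1 4.327, P2 6.574, P3 7.921, P4 11.087.
Rounding down: P1 4, P2 6, P3 7, P4 11 (total 28).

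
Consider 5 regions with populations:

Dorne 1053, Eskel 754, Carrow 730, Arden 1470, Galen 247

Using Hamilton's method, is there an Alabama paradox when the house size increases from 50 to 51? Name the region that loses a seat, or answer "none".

At 50 seats: Dorne 12, Eskel 9, Carrow 9, Arden 17, Galen 3.
At 51 seats: Dorne 13, Eskel 9, Carrow 9, Arden 17, Galen 3.
No region's allocation decreased.

none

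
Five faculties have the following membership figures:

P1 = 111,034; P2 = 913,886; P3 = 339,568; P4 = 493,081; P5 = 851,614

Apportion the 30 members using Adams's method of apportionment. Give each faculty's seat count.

P1: 2; P2: 10; P3: 4; P4: 5; P5: 9

Standard divisor 2709183/30 ≈ 90306.1; standard quotas: P1 1.230, P2 10.120, P3 3.760, P4 5.460, P5 9.430.
Rounding up gives 2, 11, 4, 6, 10 = 33 seats, so the divisor must be adjusted.
With modified divisor 100100: modified quotas P1 1.109, P2 9.130, P3 3.392, P4 4.926, P5 8.508.
Rounding up: P1 2, P2 10, P3 4, P4 5, P5 9 (total 30).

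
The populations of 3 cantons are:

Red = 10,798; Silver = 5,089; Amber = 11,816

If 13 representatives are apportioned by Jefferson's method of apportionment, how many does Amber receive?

Standard divisor 27703/13 ≈ 2131; standard quotas: Red 5.067, Silver 2.388, Amber 5.545.
Rounding down gives 5, 2, 5 = 12 seats, so the divisor must be adjusted.
With modified divisor 1900: modified quotas Red 5.683, Silver 2.678, Amber 6.219.
Rounding down: Red 5, Silver 2, Amber 6 (total 13).
Amber receives 6.

6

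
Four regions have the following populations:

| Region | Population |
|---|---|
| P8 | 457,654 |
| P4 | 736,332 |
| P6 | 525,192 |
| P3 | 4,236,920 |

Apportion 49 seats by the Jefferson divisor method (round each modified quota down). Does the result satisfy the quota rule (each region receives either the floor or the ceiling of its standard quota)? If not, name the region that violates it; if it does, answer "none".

P3

Standard quotas: P8 3.765, P4 6.058, P6 4.321, P3 34.857.
Jefferson allocation: P8 3, P4 6, P6 4, P3 36.
P3 has quota 34.857 (lower 34, upper 35) but receives 36 — outside the quota interval.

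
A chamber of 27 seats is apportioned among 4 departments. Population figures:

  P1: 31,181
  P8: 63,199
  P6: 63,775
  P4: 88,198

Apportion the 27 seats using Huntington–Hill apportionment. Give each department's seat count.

With divisor 9149: modified quotas P1 3.408, P8 6.908, P6 6.971, P4 9.640.
Geometric-mean thresholds: P1 √(3·4)=3.464, P8 √(6·7)=6.481, P6 √(6·7)=6.481, P4 √(9·10)=9.487.
Each quota rounded against its threshold gives P1 3, P8 7, P6 7, P4 10 (total 27).

P1: 3, P8: 7, P6: 7, P4: 10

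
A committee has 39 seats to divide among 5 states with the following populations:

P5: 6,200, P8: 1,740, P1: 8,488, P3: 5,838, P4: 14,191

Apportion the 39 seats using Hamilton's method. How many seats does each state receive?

P5: 7, P8: 2, P1: 9, P3: 6, P4: 15

Total 36457; standard divisor 36457/39 ≈ 934.795.
Standard quotas: P5 6.6325, P8 1.8614, P1 9.0801, P3 6.2452, P4 15.1809.
Lower quotas: P5 6, P8 1, P1 9, P3 6, P4 15 (sum 37, leaving 2 seats).
Remainders in descending order: P8 0.8614, P5 0.6325, P3 0.2452, P4 0.1809, P1 0.0801.
The surplus seats go to P8, P5.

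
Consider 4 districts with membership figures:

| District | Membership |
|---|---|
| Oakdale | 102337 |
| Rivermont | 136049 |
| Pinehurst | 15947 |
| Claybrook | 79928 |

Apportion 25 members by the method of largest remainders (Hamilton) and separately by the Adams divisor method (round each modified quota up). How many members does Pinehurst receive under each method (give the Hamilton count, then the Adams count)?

1 and 2

Hamilton: Oakdale 8, Rivermont 10, Pinehurst 1, Claybrook 6.
Adams: Oakdale 7, Rivermont 10, Pinehurst 2, Claybrook 6.
Pinehurst gets 1 under Hamilton and 2 under Adams.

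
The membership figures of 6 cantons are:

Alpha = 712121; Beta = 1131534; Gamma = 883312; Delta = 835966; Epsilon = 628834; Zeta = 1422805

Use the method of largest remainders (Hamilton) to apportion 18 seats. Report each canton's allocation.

Alpha=2, Beta=4, Gamma=3, Delta=3, Epsilon=2, Zeta=4

Standard divisor: 5614572 ÷ 18 ≈ 311920.667.
Standard quotas: Alpha 2.2830, Beta 3.6276, Gamma 2.8318, Delta 2.6801, Epsilon 2.0160, Zeta 4.5614.
Lower quotas: Alpha 2, Beta 3, Gamma 2, Delta 2, Epsilon 2, Zeta 4 (sum 15, leaving 3 seats).
Remainders in descending order: Gamma 0.8318, Delta 0.6801, Beta 0.6276, Zeta 0.5614, Alpha 0.2830, Epsilon 0.0160.
The surplus seats go to Gamma, Delta, Beta.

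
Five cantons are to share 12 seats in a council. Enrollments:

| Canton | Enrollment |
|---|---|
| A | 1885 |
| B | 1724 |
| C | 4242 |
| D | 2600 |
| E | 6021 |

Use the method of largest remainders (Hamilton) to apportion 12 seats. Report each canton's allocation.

Total 16472; standard divisor 16472/12 ≈ 1372.667.
Standard quotas: A 1.3732, B 1.2559, C 3.0903, D 1.8941, E 4.3864.
Lower quotas: A 1, B 1, C 3, D 1, E 4 (sum 10, leaving 2 seats).
Remainders in descending order: D 0.8941, E 0.3864, A 0.3732, B 0.2559, C 0.0903.
The surplus seats go to D, E.

A 1, B 1, C 3, D 2, E 5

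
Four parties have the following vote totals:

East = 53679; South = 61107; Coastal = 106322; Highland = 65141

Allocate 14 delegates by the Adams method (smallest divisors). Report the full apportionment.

Standard divisor 286249/14 ≈ 20446.357; standard quotas: East 2.625, South 2.989, Coastal 5.200, Highland 3.186.
Rounding up gives 3, 3, 6, 4 = 16 seats, so the divisor must be adjusted.
With modified divisor 24100: modified quotas East 2.227, South 2.536, Coastal 4.412, Highland 2.703.
Rounding up: East 3, South 3, Coastal 5, Highland 3 (total 14).

East 3, South 3, Coastal 5, Highland 3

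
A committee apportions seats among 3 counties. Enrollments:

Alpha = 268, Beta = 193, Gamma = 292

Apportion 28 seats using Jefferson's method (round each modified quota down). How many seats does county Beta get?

Standard divisor 753/28 ≈ 26.893; standard quotas: Alpha 9.965, Beta 7.177, Gamma 10.858.
Rounding down gives 9, 7, 10 = 26 seats, so the divisor must be adjusted.
With modified divisor 25: modified quotas Alpha 10.720, Beta 7.720, Gamma 11.680.
Rounding down: Alpha 10, Beta 7, Gamma 11 (total 28).
Beta receives 7.

7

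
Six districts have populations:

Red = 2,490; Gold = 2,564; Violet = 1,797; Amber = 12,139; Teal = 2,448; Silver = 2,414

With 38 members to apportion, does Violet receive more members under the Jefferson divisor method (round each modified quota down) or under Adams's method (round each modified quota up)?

Adams

Jefferson: Red 4, Gold 4, Violet 2, Amber 20, Teal 4, Silver 4.
Adams: Red 4, Gold 4, Violet 3, Amber 19, Teal 4, Silver 4.
Violet gets 2 under Jefferson and 3 under Adams.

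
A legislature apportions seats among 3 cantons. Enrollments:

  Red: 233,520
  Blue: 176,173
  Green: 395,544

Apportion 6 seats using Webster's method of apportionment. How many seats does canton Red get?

2

Standard divisor 805237/6 ≈ 134206.167; standard quotas: Red 1.740, Blue 1.313, Green 2.947.
Rounding to the nearest integer gives Red 2, Blue 1, Green 3 — total 6, matching the house size, so no adjustment is needed.
Red receives 2.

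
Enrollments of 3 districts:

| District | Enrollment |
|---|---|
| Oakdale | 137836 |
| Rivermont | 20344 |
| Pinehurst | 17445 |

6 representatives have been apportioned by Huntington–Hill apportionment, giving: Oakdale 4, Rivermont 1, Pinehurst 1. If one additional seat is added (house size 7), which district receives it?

Oakdale

Priority for the next seat is population ÷ (√(s·(s+1))).
Priorities: Oakdale 30821.067, Rivermont 14385.380, Pinehurst 12335.478.
Highest priority: Oakdale.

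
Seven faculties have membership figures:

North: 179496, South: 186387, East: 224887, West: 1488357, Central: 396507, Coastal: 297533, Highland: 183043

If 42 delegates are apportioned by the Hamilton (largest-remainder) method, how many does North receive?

2

Total 2956210; standard divisor 2956210/42 ≈ 70385.952.
Standard quotas: North 2.5502, South 2.6481, East 3.1951, West 21.1457, Central 5.6333, Coastal 4.2272, Highland 2.6006.
Lower quotas: North 2, South 2, East 3, West 21, Central 5, Coastal 4, Highland 2 (sum 39, leaving 3 seats).
Remainders in descending order: South 0.6481, Central 0.6333, Highland 0.6006, North 0.5502, Coastal 0.2272, East 0.1951, West 0.1457.
The surplus seats go to South, Central, Highland.
North receives 2.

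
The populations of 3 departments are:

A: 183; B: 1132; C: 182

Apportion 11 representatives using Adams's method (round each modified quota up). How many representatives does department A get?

2

Standard divisor 1497/11 ≈ 136.091; standard quotas: A 1.345, B 8.318, C 1.337.
Rounding up gives 2, 9, 2 = 13 seats, so the divisor must be adjusted.
With modified divisor 170: modified quotas A 1.076, B 6.659, C 1.071.
Rounding up: A 2, B 7, C 2 (total 11).
A receives 2.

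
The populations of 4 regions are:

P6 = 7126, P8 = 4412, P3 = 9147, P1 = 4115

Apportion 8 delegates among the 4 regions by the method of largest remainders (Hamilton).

Standard divisor: 24800 ÷ 8 = 3100.
Standard quotas: P6 2.2987, P8 1.4232, P3 2.9506, P1 1.3274.
Lower quotas: P6 2, P8 1, P3 2, P1 1 (sum 6, leaving 2 seats).
Remainders in descending order: P3 0.9506, P8 0.4232, P1 0.3274, P6 0.2987.
Largest remainders: P3, P8 receive the extra seats.

P6: 2; P8: 2; P3: 3; P1: 1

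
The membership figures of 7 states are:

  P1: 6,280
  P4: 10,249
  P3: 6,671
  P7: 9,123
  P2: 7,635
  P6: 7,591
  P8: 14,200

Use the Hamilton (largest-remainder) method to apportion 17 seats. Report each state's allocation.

The standard divisor is 61749/17 ≈ 3632.294.
Standard quotas: P1 1.7289, P4 2.8216, P3 1.8366, P7 2.5116, P2 2.1020, P6 2.0899, P8 3.9094.
Lower quotas: P1 1, P4 2, P3 1, P7 2, P2 2, P6 2, P8 3 (sum 13, leaving 4 seats).
Remainders in descending order: P8 0.9094, P3 0.8366, P4 0.8216, P1 0.7289, P7 0.5116, P2 0.1020, P6 0.0899.
Largest remainders: P8, P3, P4, P1 receive the extra seats.

P1=2, P4=3, P3=2, P7=2, P2=2, P6=2, P8=4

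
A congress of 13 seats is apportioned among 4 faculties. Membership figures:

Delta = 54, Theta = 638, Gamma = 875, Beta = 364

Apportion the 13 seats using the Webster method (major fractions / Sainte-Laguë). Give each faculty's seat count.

Standard divisor 1931/13 ≈ 148.538; standard quotas: Delta 0.364, Theta 4.295, Gamma 5.891, Beta 2.451.
Rounding to the nearest integer gives 0, 4, 6, 2 = 12 seats, so the divisor must be adjusted.
With modified divisor 144: modified quotas Delta 0.375, Theta 4.431, Gamma 6.076, Beta 2.528.
Rounding to the nearest integer: Delta 0, Theta 4, Gamma 6, Beta 3 (total 13).

Delta 0, Theta 4, Gamma 6, Beta 3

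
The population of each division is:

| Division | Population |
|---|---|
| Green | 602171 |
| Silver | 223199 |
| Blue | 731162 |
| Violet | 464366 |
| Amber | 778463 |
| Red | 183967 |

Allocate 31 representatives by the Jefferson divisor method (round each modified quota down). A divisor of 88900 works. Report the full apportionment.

Green: 6, Silver: 2, Blue: 8, Violet: 5, Amber: 8, Red: 2

With modified divisor 88900: modified quotas Green 6.774, Silver 2.511, Blue 8.225, Violet 5.223, Amber 8.757, Red 2.069.
Rounding down: Green 6, Silver 2, Blue 8, Violet 5, Amber 8, Red 2 (total 31).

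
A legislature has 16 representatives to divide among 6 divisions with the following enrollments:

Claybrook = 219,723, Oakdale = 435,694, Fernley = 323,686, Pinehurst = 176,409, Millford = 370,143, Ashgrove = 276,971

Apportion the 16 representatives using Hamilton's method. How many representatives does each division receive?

Claybrook: 2, Oakdale: 4, Fernley: 3, Pinehurst: 2, Millford: 3, Ashgrove: 2

Total 1802626; standard divisor 1802626/16 ≈ 112664.125.
Standard quotas: Claybrook 1.9502, Oakdale 3.8672, Fernley 2.8730, Pinehurst 1.5658, Millford 3.2854, Ashgrove 2.4584.
Lower quotas: Claybrook 1, Oakdale 3, Fernley 2, Pinehurst 1, Millford 3, Ashgrove 2 (sum 12, leaving 4 seats).
Remainders in descending order: Claybrook 0.9502, Fernley 0.8730, Oakdale 0.8672, Pinehurst 0.5658, Ashgrove 0.4584, Millford 0.2854.
The surplus seats go to Claybrook, Fernley, Oakdale, Pinehurst.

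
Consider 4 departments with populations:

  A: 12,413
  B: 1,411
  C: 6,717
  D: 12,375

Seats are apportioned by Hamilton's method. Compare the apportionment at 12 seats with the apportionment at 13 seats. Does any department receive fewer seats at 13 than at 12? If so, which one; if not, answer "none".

At 12 seats: A 5, B 1, C 2, D 4.
At 13 seats: A 5, B 0, C 3, D 5.
B drops from 1 to 0.

B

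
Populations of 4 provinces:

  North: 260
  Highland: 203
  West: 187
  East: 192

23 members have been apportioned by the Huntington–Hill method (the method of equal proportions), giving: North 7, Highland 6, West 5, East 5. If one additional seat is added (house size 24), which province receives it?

East

Priority for the next seat is population ÷ (√(s·(s+1))).
Priorities: North 34.744, Highland 31.324, West 34.141, East 35.054.
Highest priority: East.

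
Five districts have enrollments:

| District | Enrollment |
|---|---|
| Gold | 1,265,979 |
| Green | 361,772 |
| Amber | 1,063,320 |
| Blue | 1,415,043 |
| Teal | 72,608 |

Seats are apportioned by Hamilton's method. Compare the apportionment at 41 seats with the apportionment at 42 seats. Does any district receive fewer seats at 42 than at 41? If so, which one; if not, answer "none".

Green

At 41 seats: Gold 12, Green 4, Amber 10, Blue 14, Teal 1.
At 42 seats: Gold 13, Green 3, Amber 11, Blue 14, Teal 1.
Green drops from 4 to 3.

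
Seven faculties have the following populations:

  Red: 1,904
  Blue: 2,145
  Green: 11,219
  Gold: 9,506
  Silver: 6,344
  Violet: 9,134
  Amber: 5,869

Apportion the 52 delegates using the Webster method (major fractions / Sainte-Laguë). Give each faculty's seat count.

Standard divisor 46121/52 ≈ 886.942; standard quotas: Red 2.147, Blue 2.418, Green 12.649, Gold 10.718, Silver 7.153, Violet 10.298, Amber 6.617.
Rounding to the nearest integer gives Red 2, Blue 2, Green 13, Gold 11, Silver 7, Violet 10, Amber 7 — total 52, matching the house size, so no adjustment is needed.

Red: 2, Blue: 2, Green: 13, Gold: 11, Silver: 7, Violet: 10, Amber: 7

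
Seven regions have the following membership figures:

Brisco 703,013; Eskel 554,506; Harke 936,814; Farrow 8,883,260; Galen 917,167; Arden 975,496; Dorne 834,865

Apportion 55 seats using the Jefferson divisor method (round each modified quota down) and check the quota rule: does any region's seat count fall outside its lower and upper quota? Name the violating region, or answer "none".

Farrow

Standard quotas: Brisco 2.801, Eskel 2.209, Harke 3.732, Farrow 35.391, Galen 3.654, Arden 3.886, Dorne 3.326.
Jefferson allocation: Brisco 3, Eskel 2, Harke 3, Farrow 37, Galen 3, Arden 4, Dorne 3.
Farrow has quota 35.391 (lower 35, upper 36) but receives 37 — outside the quota interval.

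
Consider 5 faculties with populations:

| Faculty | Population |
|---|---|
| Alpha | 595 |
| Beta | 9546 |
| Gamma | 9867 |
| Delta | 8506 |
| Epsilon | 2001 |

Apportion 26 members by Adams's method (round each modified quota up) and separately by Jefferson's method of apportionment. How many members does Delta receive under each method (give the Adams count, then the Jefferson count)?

7 and 8

Adams: Alpha 1, Beta 8, Gamma 8, Delta 7, Epsilon 2.
Jefferson: Alpha 0, Beta 8, Gamma 9, Delta 8, Epsilon 1.
Delta gets 7 under Adams and 8 under Jefferson.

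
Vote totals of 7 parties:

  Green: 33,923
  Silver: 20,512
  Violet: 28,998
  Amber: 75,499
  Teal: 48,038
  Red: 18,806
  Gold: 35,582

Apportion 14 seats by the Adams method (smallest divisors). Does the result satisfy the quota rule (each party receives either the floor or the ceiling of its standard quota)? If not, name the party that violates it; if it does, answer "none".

none

Standard quotas: Green 1.817, Silver 1.099, Violet 1.553, Amber 4.044, Teal 2.573, Red 1.007, Gold 1.906.
Adams allocation: Green 2, Silver 1, Violet 2, Amber 4, Teal 2, Red 1, Gold 2.
Every allocation lies between the lower and upper quota.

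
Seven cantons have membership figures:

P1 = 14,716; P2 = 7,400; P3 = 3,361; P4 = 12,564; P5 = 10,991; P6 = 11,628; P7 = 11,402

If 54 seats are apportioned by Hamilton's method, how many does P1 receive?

11

The standard divisor is 72062/54 ≈ 1334.481.
Standard quotas: P1 11.0275, P2 5.5452, P3 2.5186, P4 9.4149, P5 8.2362, P6 8.7135, P7 8.5441.
Lower quotas: P1 11, P2 5, P3 2, P4 9, P5 8, P6 8, P7 8 (sum 51, leaving 3 seats).
Remainders in descending order: P6 0.7135, P2 0.5452, P7 0.5441, P3 0.5186, P4 0.4149, P5 0.2362, P1 0.0275.
The surplus seats go to P6, P2, P7.
P1 receives 11.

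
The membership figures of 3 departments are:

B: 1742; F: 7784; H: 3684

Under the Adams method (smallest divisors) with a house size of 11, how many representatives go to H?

3

Standard divisor 13210/11 ≈ 1200.909; standard quotas: B 1.451, F 6.482, H 3.068.
Rounding up gives 2, 7, 4 = 13 seats, so the divisor must be adjusted.
With modified divisor 1400: modified quotas B 1.244, F 5.560, H 2.631.
Rounding up: B 2, F 6, H 3 (total 11).
H receives 3.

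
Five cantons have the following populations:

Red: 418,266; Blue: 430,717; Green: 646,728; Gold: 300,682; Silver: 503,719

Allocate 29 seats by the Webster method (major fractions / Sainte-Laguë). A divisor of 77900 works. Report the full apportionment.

Red: 5, Blue: 6, Green: 8, Gold: 4, Silver: 6

With modified divisor 77900: modified quotas Red 5.369, Blue 5.529, Green 8.302, Gold 3.860, Silver 6.466.
Rounding to the nearest integer: Red 5, Blue 6, Green 8, Gold 4, Silver 6 (total 29).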